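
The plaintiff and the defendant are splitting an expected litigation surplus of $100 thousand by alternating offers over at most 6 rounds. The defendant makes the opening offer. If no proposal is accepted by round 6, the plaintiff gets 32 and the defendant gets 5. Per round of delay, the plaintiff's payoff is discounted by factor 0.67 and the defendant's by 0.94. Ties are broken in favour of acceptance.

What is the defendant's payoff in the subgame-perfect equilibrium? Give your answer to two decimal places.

68.20

Round 6 (the plaintiff proposes): the defendant gets 5 if talks fail, so the plaintiff offers 5 and keeps 95.
Round 5 (the defendant proposes): the plaintiff can get 95 next round, worth 0.67 × 95 = 63.65 now; the defendant offers that and keeps 36.35.
Round 4 (the plaintiff proposes): the defendant can get 36.35 next round, worth 0.94 × 36.35 = 34.169 now; the plaintiff offers that and keeps 65.831.
Round 3 (the defendant proposes): the plaintiff can get 65.831 next round, worth 0.67 × 65.831 = 44.10677 now. The defendant offers 44.10677 and keeps 100 − 44.10677 = 55.89323.
Round 2 (the plaintiff proposes): the defendant can get 55.89323 next round, worth 0.94 × 55.89323 = 52.5396362 now. The plaintiff offers 52.5396362 and keeps 100 − 52.5396362 = 47.4603638.
Round 1 (the defendant proposes): the plaintiff can get 47.4603638 next round, worth 0.67 × 47.4603638 = 31.798443746 now; the defendant offers that and keeps 68.201556254.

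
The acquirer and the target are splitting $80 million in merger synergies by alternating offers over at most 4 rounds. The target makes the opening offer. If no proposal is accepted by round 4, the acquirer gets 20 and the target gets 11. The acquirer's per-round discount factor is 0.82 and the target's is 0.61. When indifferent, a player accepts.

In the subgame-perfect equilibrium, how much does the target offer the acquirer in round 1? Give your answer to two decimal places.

Round 4 (the acquirer proposes): the target gets 11 if talks fail, so the acquirer offers 11 and keeps 69.
Round 3 (the target proposes): the acquirer can get 69 next round, worth 0.82 × 69 = 56.58 now; the target offers that and keeps 23.42.
Round 2 (the acquirer proposes): the target can get 23.42 next round, worth 0.61 × 23.42 = 14.2862 now. The acquirer offers 14.2862 and keeps 80 − 14.2862 = 65.7138.
Round 1 (the target proposes): the acquirer can get 65.7138 next round, worth 0.82 × 65.7138 = 53.885316 now; the target offers that and keeps 26.114684.

53.89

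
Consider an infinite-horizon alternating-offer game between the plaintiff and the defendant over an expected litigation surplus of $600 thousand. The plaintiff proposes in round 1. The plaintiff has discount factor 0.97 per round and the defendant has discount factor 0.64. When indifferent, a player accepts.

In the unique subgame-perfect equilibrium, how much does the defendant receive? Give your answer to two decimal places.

30.38

In a stationary SPE each proposer offers the other exactly their discounted continuation value.
If the plaintiff keeps x when proposing and the defendant keeps y when proposing, then x = 600 − 0.64y and y = 600 − 0.97x.
Solving: x = 600(1 − 0.64) / (1 − 0.97·0.64) = 216 / 0.3792 ≈ 569.6203.
The defendant gets 600 − 569.6203 ≈ 30.3797.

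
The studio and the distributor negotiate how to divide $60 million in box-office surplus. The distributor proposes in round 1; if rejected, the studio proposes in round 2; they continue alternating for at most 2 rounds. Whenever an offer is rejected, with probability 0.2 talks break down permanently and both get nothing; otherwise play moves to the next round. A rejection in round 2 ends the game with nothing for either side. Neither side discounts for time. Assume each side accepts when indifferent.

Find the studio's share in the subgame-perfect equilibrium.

48

Round 2 (the studio proposes): the distributor will accept anything ≥ 0, so the studio offers 0 and keeps 60.
Round 1 (the distributor proposes): rejecting gives the studio an expected 0.8 × 60 = 48. The distributor offers 48 and keeps 60 − 48 = 12.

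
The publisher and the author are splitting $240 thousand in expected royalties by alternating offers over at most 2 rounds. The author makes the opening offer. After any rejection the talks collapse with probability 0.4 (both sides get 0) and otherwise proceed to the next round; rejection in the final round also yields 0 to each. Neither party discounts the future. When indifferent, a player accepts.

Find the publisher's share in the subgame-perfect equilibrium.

144

By backward induction:
Round 2 (the publisher proposes): rejection yields 0 for the author; the publisher offers 0 and keeps 240.
Round 1 (the author proposes): rejecting gives the publisher an expected 0.6 × 240 = 144, so the author offers 144, keeping 96.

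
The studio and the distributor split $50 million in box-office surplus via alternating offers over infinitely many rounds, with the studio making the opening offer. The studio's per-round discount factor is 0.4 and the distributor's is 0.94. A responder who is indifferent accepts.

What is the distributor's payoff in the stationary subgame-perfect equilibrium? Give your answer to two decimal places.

Let x be the studio's share when the studio proposes and y be the distributor's share when the distributor proposes.
The distributor accepts iff offered ≥ 0.94·y, so x = 50 − 0.94y. Symmetrically y = 50 − 0.4x.
Substituting: x = 50 − 0.94(50 − 0.4x), giving x(1 − 0.4·0.94) = 50(1 − 0.94).
So x = 50 × 0.06 / 0.624 ≈ 4.8077, and the distributor receives 50 − x ≈ 45.1923.

45.19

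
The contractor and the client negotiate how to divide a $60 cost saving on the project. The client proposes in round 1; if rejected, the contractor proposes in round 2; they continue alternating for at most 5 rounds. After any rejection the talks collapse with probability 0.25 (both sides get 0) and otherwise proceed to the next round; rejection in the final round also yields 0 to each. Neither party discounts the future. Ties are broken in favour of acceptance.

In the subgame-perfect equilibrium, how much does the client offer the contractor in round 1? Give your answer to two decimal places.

Round 5 (the client proposes): rejection yields 0 for the contractor; the client offers 0 and keeps 60.
Round 4 (the contractor proposes): rejecting gives the client an expected 0.75 × 60 = 45, so the contractor offers 45, keeping 15.
Round 3 (the client proposes): rejecting gives the contractor an expected 0.75 × 15 = 11.25. The client offers 11.25 and keeps 60 − 11.25 = 48.75.
Round 2 (the contractor proposes): rejecting gives the client an expected 0.75 × 48.75 = 36.5625; the contractor offers that and keeps 23.4375.
Round 1 (the client proposes): rejecting gives the contractor an expected 0.75 × 23.4375 = 17.578125, so the client offers 17.578125, keeping 42.421875.

17.58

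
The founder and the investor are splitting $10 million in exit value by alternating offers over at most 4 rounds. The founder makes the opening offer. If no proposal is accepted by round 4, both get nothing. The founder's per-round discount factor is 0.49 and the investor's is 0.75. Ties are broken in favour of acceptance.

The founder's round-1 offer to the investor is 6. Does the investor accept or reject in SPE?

Reject

Round 4 (the investor proposes): rejection yields 0 for the founder; the investor offers 0 and keeps 10.
Round 3 (the founder proposes): the investor can get 10 next round, worth 0.75 × 10 = 7.5 now, so the founder offers 7.5, keeping 2.5.
Round 2 (the investor proposes): the founder can get 2.5 next round, worth 0.49 × 2.5 = 1.225 now, so the investor offers 1.225, keeping 8.775.
So by rejecting in round 1, the investor gets 8.775 next round, worth 0.75 × 8.775 = 6.58125 now.
Offer 6 < 6.58125, so the investor rejects.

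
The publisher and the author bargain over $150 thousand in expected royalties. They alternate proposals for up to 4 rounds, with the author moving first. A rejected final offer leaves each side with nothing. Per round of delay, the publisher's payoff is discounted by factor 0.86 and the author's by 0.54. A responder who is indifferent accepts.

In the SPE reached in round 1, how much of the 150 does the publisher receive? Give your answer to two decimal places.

Work backward from the last round.
Round 4 (the publisher proposes): the author will accept anything ≥ 0, so the publisher offers 0 and keeps 150.
Round 3 (the author proposes): the publisher can get 150 next round, worth 0.86 × 150 = 129 now; the author offers that and keeps 21.
Round 2 (the publisher proposes): the author can get 21 next round, worth 0.54 × 21 = 11.34 now, so the publisher offers 11.34, keeping 138.66.
Round 1 (the author proposes): the publisher can get 138.66 next round, worth 0.86 × 138.66 = 119.2476 now; the author offers that and keeps 30.7524.

119.25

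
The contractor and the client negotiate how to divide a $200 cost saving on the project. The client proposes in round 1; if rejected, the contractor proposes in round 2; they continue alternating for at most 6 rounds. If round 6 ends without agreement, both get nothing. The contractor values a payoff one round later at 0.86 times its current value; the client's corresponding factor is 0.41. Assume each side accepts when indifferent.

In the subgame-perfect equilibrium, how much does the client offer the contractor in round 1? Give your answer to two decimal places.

158.65

Round 6 (the contractor proposes): the client will accept anything ≥ 0, so the contractor offers 0 and keeps 200.
Round 5 (the client proposes): the contractor can get 200 next round, worth 0.86 × 200 = 172 now, so the client offers 172, keeping 28.
Round 4 (the contractor proposes): the client can get 28 next round, worth 0.41 × 28 = 11.48 now, so the contractor offers 11.48, keeping 188.52.
Round 3 (the client proposes): the contractor can get 188.52 next round, worth 0.86 × 188.52 = 162.1272 now; the client offers that and keeps 37.8728.
Round 2 (the contractor proposes): the client can get 37.8728 next round, worth 0.41 × 37.8728 = 15.527848 now. The contractor offers 15.527848 and keeps 200 − 15.527848 = 184.472152.
Round 1 (the client proposes): the contractor can get 184.472152 next round, worth 0.86 × 184.472152 = 158.64605072 now. The client offers 158.64605072 and keeps 200 − 158.64605072 = 41.35394928.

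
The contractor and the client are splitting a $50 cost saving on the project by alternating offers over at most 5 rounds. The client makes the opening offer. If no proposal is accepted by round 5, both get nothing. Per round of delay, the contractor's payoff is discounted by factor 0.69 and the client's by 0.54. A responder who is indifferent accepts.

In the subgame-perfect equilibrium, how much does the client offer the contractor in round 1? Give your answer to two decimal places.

21.78

Round 5 (the client proposes): rejection yields 0 for the contractor; the client offers 0 and keeps 50.
Round 4 (the contractor proposes): the client can get 50 next round, worth 0.54 × 50 = 27 now; the contractor offers that and keeps 23.
Round 3 (the client proposes): the contractor can get 23 next round, worth 0.69 × 23 = 15.87 now, so the client offers 15.87, keeping 34.13.
Round 2 (the contractor proposes): the client can get 34.13 next round, worth 0.54 × 34.13 = 18.4302 now; the contractor offers that and keeps 31.5698.
Round 1 (the client proposes): the contractor can get 31.5698 next round, worth 0.69 × 31.5698 = 21.783162 now; the client offers that and keeps 28.216838.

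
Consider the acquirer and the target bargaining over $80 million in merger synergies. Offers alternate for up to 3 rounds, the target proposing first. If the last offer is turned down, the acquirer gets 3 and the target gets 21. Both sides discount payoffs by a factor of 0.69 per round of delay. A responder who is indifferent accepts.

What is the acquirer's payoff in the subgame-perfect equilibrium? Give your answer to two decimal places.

18.54

Round 3 (the target proposes): the acquirer gets 3 if talks fail, so the target offers 3 and keeps 77.
Round 2 (the acquirer proposes): the target can get 77 next round, worth 0.69 × 77 = 53.13 now; the acquirer offers that and keeps 26.87.
Round 1 (the target proposes): the acquirer can get 26.87 next round, worth 0.69 × 26.87 = 18.5403 now, so the target offers 18.5403, keeping 61.4597.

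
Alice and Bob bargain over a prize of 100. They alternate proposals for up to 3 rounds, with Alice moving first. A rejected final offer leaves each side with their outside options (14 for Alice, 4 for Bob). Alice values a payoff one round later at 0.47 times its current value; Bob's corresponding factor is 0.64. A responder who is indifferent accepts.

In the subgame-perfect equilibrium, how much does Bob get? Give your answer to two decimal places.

35.12

Round 3 (Alice proposes): Bob gets 4 if talks fail, so Alice offers 4 and keeps 96.
Round 2 (Bob proposes): Alice can get 96 next round, worth 0.47 × 96 = 45.12 now. Bob offers 45.12 and keeps 100 − 45.12 = 54.88.
Round 1 (Alice proposes): Bob can get 54.88 next round, worth 0.64 × 54.88 = 35.1232 now, so Alice offers 35.1232, keeping 64.8768.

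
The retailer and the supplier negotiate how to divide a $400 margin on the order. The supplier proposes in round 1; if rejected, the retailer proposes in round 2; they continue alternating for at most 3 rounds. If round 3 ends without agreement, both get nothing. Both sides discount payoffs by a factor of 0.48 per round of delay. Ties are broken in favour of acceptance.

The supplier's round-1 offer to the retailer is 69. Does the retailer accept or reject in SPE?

Work out the retailer's continuation value if the offer is rejected.
Round 3 (the supplier proposes): the retailer will accept anything ≥ 0, so the supplier offers 0 and keeps 400.
Round 2 (the retailer proposes): the supplier can get 400 next round, worth 0.48 × 400 = 192 now. The retailer offers 192 and keeps 400 − 192 = 208.
So by rejecting in round 1, the retailer gets 208 next round, worth 0.48 × 208 = 99.84 now.
Offer 69 < 99.84, so the retailer rejects.

Reject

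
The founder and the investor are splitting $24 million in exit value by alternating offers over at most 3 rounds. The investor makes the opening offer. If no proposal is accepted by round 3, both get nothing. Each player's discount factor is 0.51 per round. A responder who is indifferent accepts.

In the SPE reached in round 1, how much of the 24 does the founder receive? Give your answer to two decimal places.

6.00

Work backward from the last round.
Round 3 (the investor proposes): rejection yields 0 for the founder; the investor offers 0 and keeps 24.
Round 2 (the founder proposes): the investor can get 24 next round, worth 0.51 × 24 = 12.24 now. The founder offers 12.24 and keeps 24 − 12.24 = 11.76.
Round 1 (the investor proposes): the founder can get 11.76 next round, worth 0.51 × 11.76 = 5.9976 now; the investor offers that and keeps 18.0024.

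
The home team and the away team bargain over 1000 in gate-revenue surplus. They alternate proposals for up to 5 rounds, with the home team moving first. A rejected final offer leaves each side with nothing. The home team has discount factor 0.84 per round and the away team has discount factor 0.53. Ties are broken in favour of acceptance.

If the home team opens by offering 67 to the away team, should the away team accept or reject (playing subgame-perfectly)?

Work out the away team's continuation value if the offer is rejected.
Round 5 (the home team proposes): the away team will accept anything ≥ 0, so the home team offers 0 and keeps 1000.
Round 4 (the away team proposes): the home team can get 1000 next round, worth 0.84 × 1000 = 840 now, so the away team offers 840, keeping 160.
Round 3 (the home team proposes): the away team can get 160 next round, worth 0.53 × 160 = 84.8 now; the home team offers that and keeps 915.2.
Round 2 (the away team proposes): the home team can get 915.2 next round, worth 0.84 × 915.2 = 768.768 now; the away team offers that and keeps 231.232.
So by rejecting in round 1, the away team gets 231.232 next round, worth 0.53 × 231.232 = 122.55296 now.
Offer 67 < 122.55296, so the away team rejects.

Reject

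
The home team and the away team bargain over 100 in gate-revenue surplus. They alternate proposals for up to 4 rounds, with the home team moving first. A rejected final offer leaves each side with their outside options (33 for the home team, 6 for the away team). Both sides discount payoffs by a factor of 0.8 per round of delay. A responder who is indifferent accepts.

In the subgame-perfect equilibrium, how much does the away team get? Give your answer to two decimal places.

Round 4 (the away team proposes): the home team gets 33 if talks fail, so the away team offers 33 and keeps 67.
Round 3 (the home team proposes): the away team can get 67 next round, worth 0.8 × 67 = 53.6 now, so the home team offers 53.6, keeping 46.4.
Round 2 (the away team proposes): the home team can get 46.4 next round, worth 0.8 × 46.4 = 37.12 now; the away team offers that and keeps 62.88.
Round 1 (the home team proposes): the away team can get 62.88 next round, worth 0.8 × 62.88 = 50.304 now; the home team offers that and keeps 49.696.

50.30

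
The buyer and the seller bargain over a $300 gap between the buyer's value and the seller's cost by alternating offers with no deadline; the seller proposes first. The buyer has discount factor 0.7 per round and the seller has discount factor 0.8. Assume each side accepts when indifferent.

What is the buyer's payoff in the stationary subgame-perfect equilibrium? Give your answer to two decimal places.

95.45

In a stationary SPE each proposer offers the other exactly their discounted continuation value.
If the seller keeps x when proposing and the buyer keeps y when proposing, then x = 300 − 0.7y and y = 300 − 0.8x.
Solving: x = 300(1 − 0.7) / (1 − 0.8·0.7) = 90 / 0.44 ≈ 204.5455.
The buyer gets 300 − 204.5455 ≈ 95.4545.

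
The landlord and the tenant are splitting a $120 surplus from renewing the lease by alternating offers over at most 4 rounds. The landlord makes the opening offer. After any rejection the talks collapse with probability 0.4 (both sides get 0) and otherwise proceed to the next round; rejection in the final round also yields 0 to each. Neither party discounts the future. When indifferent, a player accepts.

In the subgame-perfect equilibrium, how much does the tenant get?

Round 4 (the tenant proposes): rejection yields 0 for the landlord; the tenant offers 0 and keeps 120.
Round 3 (the landlord proposes): rejecting gives the tenant an expected 0.6 × 120 = 72, so the landlord offers 72, keeping 48.
Round 2 (the tenant proposes): rejecting gives the landlord an expected 0.6 × 48 = 28.8. The tenant offers 28.8 and keeps 120 − 28.8 = 91.2.
Round 1 (the landlord proposes): rejecting gives the tenant an expected 0.6 × 91.2 = 54.72. The landlord offers 54.72 and keeps 120 − 54.72 = 65.28.

54.72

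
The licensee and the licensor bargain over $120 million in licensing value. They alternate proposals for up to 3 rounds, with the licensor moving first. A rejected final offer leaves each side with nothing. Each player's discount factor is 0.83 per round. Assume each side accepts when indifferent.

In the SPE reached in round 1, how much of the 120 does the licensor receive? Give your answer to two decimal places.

103.07

Round 3 (the licensor proposes): the licensee will accept anything ≥ 0, so the licensor offers 0 and keeps 120.
Round 2 (the licensee proposes): the licensor can get 120 next round, worth 0.83 × 120 = 99.6 now. The licensee offers 99.6 and keeps 120 − 99.6 = 20.4.
Round 1 (the licensor proposes): the licensee can get 20.4 next round, worth 0.83 × 20.4 = 16.932 now, so the licensor offers 16.932, keeping 103.068.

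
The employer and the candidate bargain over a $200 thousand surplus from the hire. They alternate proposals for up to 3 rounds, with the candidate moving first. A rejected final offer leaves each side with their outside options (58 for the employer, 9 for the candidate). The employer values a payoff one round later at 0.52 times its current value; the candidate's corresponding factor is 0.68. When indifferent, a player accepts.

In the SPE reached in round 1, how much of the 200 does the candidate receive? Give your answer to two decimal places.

146.21

Solve by backward induction from round 3.
Round 3 (the candidate proposes): the employer gets 58 if talks fail, so the candidate offers 58 and keeps 142.
Round 2 (the employer proposes): the candidate can get 142 next round, worth 0.68 × 142 = 96.56 now, so the employer offers 96.56, keeping 103.44.
Round 1 (the candidate proposes): the employer can get 103.44 next round, worth 0.52 × 103.44 = 53.7888 now. The candidate offers 53.7888 and keeps 200 − 53.7888 = 146.2112.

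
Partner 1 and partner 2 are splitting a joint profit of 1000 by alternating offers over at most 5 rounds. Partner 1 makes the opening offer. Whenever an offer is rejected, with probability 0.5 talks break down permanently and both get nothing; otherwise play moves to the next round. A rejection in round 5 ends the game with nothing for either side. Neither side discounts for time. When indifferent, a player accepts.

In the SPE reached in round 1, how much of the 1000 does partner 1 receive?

687.5

Round 5 (partner 1 proposes): partner 2 will accept anything ≥ 0, so partner 1 offers 0 and keeps 1000.
Round 4 (partner 2 proposes): rejecting gives partner 1 an expected 0.5 × 1000 = 500. Partner 2 offers 500 and keeps 1000 − 500 = 500.
Round 3 (partner 1 proposes): rejecting gives partner 2 an expected 0.5 × 500 = 250. Partner 1 offers 250 and keeps 1000 − 250 = 750.
Round 2 (partner 2 proposes): rejecting gives partner 1 an expected 0.5 × 750 = 375, so partner 2 offers 375, keeping 625.
Round 1 (partner 1 proposes): rejecting gives partner 2 an expected 0.5 × 625 = 312.5; partner 1 offers that and keeps 687.5.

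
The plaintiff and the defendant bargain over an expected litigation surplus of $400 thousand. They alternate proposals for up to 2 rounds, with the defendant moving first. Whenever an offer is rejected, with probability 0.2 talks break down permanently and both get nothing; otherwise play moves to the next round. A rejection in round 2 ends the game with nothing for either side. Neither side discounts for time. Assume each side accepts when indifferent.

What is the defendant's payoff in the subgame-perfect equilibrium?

Round 2 (the plaintiff proposes): the defendant will accept anything ≥ 0, so the plaintiff offers 0 and keeps 400.
Round 1 (the defendant proposes): rejecting gives the plaintiff an expected 0.8 × 400 = 320; the defendant offers that and keeps 80.

80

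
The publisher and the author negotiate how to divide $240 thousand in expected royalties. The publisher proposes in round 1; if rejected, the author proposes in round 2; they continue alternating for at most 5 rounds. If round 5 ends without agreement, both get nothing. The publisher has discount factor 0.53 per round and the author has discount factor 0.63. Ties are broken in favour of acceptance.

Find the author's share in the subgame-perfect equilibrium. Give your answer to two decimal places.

Solve by backward induction from round 5.
Round 5 (the publisher proposes): the author will accept anything ≥ 0, so the publisher offers 0 and keeps 240.
Round 4 (the author proposes): the publisher can get 240 next round, worth 0.53 × 240 = 127.2 now; the author offers that and keeps 112.8.
Round 3 (the publisher proposes): the author can get 112.8 next round, worth 0.63 × 112.8 = 71.064 now, so the publisher offers 71.064, keeping 168.936.
Round 2 (the author proposes): the publisher can get 168.936 next round, worth 0.53 × 168.936 = 89.53608 now. The author offers 89.53608 and keeps 240 − 89.53608 = 150.46392.
Round 1 (the publisher proposes): the author can get 150.46392 next round, worth 0.63 × 150.46392 = 94.7922696 now, so the publisher offers 94.7922696, keeping 145.2077304.

94.79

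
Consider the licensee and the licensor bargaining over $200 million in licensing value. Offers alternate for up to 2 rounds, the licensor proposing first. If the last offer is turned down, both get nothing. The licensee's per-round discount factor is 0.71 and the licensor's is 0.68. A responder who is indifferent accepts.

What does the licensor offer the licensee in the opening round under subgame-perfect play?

Work backward from the last round.
Round 2 (the licensee proposes): rejection yields 0 for the licensor; the licensee offers 0 and keeps 200.
Round 1 (the licensor proposes): the licensee can get 200 next round, worth 0.71 × 200 = 142 now. The licensor offers 142 and keeps 200 − 142 = 58.

142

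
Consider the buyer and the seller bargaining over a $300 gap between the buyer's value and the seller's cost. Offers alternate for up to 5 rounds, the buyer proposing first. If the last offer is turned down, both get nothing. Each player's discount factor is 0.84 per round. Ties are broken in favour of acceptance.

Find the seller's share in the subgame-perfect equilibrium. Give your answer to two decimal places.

68.77

Round 5 (the buyer proposes): rejection yields 0 for the seller; the buyer offers 0 and keeps 300.
Round 4 (the seller proposes): the buyer can get 300 next round, worth 0.84 × 300 = 252 now, so the seller offers 252, keeping 48.
Round 3 (the buyer proposes): the seller can get 48 next round, worth 0.84 × 48 = 40.32 now, so the buyer offers 40.32, keeping 259.68.
Round 2 (the seller proposes): the buyer can get 259.68 next round, worth 0.84 × 259.68 = 218.1312 now; the seller offers that and keeps 81.8688.
Round 1 (the buyer proposes): the seller can get 81.8688 next round, worth 0.84 × 81.8688 = 68.769792 now. The buyer offers 68.769792 and keeps 300 − 68.769792 = 231.230208.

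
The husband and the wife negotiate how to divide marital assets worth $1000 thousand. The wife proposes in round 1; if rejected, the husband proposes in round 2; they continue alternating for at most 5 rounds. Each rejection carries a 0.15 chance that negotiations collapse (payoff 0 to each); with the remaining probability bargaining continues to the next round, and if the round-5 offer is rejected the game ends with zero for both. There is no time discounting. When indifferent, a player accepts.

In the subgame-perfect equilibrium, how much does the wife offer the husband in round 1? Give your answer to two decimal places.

Round 5 (the wife proposes): rejection yields 0 for the husband; the wife offers 0 and keeps 1000.
Round 4 (the husband proposes): rejecting gives the wife an expected 0.85 × 1000 = 850. The husband offers 850 and keeps 1000 − 850 = 150.
Round 3 (the wife proposes): rejecting gives the husband an expected 0.85 × 150 = 127.5; the wife offers that and keeps 872.5.
Round 2 (the husband proposes): rejecting gives the wife an expected 0.85 × 872.5 = 741.625. The husband offers 741.625 and keeps 1000 − 741.625 = 258.375.
Round 1 (the wife proposes): rejecting gives the husband an expected 0.85 × 258.375 = 219.61875, so the wife offers 219.61875, keeping 780.38125.

219.62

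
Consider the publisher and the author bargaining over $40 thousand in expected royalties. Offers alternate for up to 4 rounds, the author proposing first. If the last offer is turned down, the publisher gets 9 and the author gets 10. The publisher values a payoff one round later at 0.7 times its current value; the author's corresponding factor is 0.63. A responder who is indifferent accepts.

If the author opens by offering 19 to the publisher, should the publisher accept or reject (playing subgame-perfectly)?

Reject

Round 4 (the publisher proposes): the author gets 10 if talks fail, so the publisher offers 10 and keeps 30.
Round 3 (the author proposes): the publisher can get 30 next round, worth 0.7 × 30 = 21 now, so the author offers 21, keeping 19.
Round 2 (the publisher proposes): the author can get 19 next round, worth 0.63 × 19 = 11.97 now. The publisher offers 11.97 and keeps 40 − 11.97 = 28.03.
So by rejecting in round 1, the publisher gets 28.03 next round, worth 0.7 × 28.03 = 19.621 now.
Offer 19 < 19.621, so the publisher rejects.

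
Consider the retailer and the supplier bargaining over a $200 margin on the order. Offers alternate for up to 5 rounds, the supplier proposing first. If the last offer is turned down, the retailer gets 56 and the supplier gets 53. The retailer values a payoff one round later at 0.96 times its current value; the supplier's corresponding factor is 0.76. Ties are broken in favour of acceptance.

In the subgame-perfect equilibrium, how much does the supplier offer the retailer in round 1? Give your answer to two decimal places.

109.51

Solve by backward induction from round 5.
Round 5 (the supplier proposes): the retailer gets 56 if talks fail, so the supplier offers 56 and keeps 144.
Round 4 (the retailer proposes): the supplier can get 144 next round, worth 0.76 × 144 = 109.44 now, so the retailer offers 109.44, keeping 90.56.
Round 3 (the supplier proposes): the retailer can get 90.56 next round, worth 0.96 × 90.56 = 86.9376 now. The supplier offers 86.9376 and keeps 200 − 86.9376 = 113.0624.
Round 2 (the retailer proposes): the supplier can get 113.0624 next round, worth 0.76 × 113.0624 = 85.927424 now; the retailer offers that and keeps 114.072576.
Round 1 (the supplier proposes): the retailer can get 114.072576 next round, worth 0.96 × 114.072576 = 109.50967296 now, so the supplier offers 109.50967296, keeping 90.49032704.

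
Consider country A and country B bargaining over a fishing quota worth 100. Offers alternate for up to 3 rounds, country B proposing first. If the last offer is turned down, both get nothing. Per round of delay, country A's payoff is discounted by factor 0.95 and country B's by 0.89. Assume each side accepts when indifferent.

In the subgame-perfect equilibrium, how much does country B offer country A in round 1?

Round 3 (country B proposes): country A will accept anything ≥ 0, so country B offers 0 and keeps 100.
Round 2 (country A proposes): country B can get 100 next round, worth 0.89 × 100 = 89 now, so country A offers 89, keeping 11.
Round 1 (country B proposes): country A can get 11 next round, worth 0.95 × 11 = 10.45 now. Country B offers 10.45 and keeps 100 − 10.45 = 89.55.

10.45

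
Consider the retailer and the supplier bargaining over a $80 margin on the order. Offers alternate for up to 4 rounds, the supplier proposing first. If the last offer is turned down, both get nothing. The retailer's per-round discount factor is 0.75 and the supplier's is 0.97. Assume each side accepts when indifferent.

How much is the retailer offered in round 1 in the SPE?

Round 4 (the retailer proposes): rejection yields 0 for the supplier; the retailer offers 0 and keeps 80.
Round 3 (the supplier proposes): the retailer can get 80 next round, worth 0.75 × 80 = 60 now; the supplier offers that and keeps 20.
Round 2 (the retailer proposes): the supplier can get 20 next round, worth 0.97 × 20 = 19.4 now; the retailer offers that and keeps 60.6.
Round 1 (the supplier proposes): the retailer can get 60.6 next round, worth 0.75 × 60.6 = 45.45 now, so the supplier offers 45.45, keeping 34.55.

45.45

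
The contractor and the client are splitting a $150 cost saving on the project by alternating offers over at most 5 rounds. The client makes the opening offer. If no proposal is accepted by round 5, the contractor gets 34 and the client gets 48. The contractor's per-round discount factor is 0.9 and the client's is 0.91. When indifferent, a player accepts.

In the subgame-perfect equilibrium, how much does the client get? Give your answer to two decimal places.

105.09

Round 5 (the client proposes): the contractor gets 34 if talks fail, so the client offers 34 and keeps 116.
Round 4 (the contractor proposes): the client can get 116 next round, worth 0.91 × 116 = 105.56 now; the contractor offers that and keeps 44.44.
Round 3 (the client proposes): the contractor can get 44.44 next round, worth 0.9 × 44.44 = 39.996 now. The client offers 39.996 and keeps 150 − 39.996 = 110.004.
Round 2 (the contractor proposes): the client can get 110.004 next round, worth 0.91 × 110.004 = 100.10364 now, so the contractor offers 100.10364, keeping 49.89636.
Round 1 (the client proposes): the contractor can get 49.89636 next round, worth 0.9 × 49.89636 = 44.906724 now; the client offers that and keeps 105.093276.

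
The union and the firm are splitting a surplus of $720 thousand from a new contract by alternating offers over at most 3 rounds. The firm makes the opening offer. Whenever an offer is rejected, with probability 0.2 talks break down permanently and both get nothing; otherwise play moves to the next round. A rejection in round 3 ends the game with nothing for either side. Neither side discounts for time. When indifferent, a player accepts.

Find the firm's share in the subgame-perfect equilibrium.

By backward induction:
Round 3 (the firm proposes): rejection yields 0 for the union; the firm offers 0 and keeps 720.
Round 2 (the union proposes): rejecting gives the firm an expected 0.8 × 720 = 576, so the union offers 576, keeping 144.
Round 1 (the firm proposes): rejecting gives the union an expected 0.8 × 144 = 115.2, so the firm offers 115.2, keeping 604.8.

604.8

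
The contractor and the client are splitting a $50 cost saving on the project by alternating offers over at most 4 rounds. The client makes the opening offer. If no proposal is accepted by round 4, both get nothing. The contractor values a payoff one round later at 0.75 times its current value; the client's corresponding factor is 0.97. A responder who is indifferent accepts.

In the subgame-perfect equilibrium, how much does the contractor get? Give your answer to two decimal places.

Round 4 (the contractor proposes): the client will accept anything ≥ 0, so the contractor offers 0 and keeps 50.
Round 3 (the client proposes): the contractor can get 50 next round, worth 0.75 × 50 = 37.5 now; the client offers that and keeps 12.5.
Round 2 (the contractor proposes): the client can get 12.5 next round, worth 0.97 × 12.5 = 12.125 now, so the contractor offers 12.125, keeping 37.875.
Round 1 (the client proposes): the contractor can get 37.875 next round, worth 0.75 × 37.875 = 28.40625 now, so the client offers 28.40625, keeping 21.59375.

28.41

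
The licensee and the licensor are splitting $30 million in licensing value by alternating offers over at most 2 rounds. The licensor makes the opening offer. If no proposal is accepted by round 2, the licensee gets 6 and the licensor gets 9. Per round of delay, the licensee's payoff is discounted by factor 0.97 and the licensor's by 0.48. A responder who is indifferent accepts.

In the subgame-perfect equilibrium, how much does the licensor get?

Round 2 (the licensee proposes): the licensor gets 9 if talks fail, so the licensee offers 9 and keeps 21.
Round 1 (the licensor proposes): the licensee can get 21 next round, worth 0.97 × 21 = 20.37 now; the licensor offers that and keeps 9.63.

9.63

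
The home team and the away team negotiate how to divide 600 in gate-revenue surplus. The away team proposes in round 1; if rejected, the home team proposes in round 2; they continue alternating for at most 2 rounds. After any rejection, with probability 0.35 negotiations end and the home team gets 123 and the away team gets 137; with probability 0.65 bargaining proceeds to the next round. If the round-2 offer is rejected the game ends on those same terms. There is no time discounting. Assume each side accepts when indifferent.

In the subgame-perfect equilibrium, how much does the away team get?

256

By backward induction:
Round 2 (the home team proposes): the away team gets 137 if talks fail, so the home team offers 137 and keeps 463.
Round 1 (the away team proposes): rejecting gives the home team an expected 0.65 × 463 + 0.35 × 123 = 344; the away team offers that and keeps 256.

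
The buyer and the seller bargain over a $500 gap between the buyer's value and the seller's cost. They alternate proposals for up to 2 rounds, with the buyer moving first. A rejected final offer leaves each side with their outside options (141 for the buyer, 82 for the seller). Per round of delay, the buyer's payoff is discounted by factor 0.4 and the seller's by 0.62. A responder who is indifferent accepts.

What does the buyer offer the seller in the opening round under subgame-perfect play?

By backward induction:
Round 2 (the seller proposes): the buyer gets 141 if talks fail, so the seller offers 141 and keeps 359.
Round 1 (the buyer proposes): the seller can get 359 next round, worth 0.62 × 359 = 222.58 now; the buyer offers that and keeps 277.42.

222.58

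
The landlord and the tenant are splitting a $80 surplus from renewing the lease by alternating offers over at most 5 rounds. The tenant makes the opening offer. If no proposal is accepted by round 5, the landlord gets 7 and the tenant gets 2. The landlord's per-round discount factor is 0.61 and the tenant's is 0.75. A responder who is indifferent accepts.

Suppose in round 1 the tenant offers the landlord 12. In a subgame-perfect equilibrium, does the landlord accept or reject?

Reject

Round 5 (the tenant proposes): the landlord gets 7 if talks fail, so the tenant offers 7 and keeps 73.
Round 4 (the landlord proposes): the tenant can get 73 next round, worth 0.75 × 73 = 54.75 now. The landlord offers 54.75 and keeps 80 − 54.75 = 25.25.
Round 3 (the tenant proposes): the landlord can get 25.25 next round, worth 0.61 × 25.25 = 15.4025 now. The tenant offers 15.4025 and keeps 80 − 15.4025 = 64.5975.
Round 2 (the landlord proposes): the tenant can get 64.5975 next round, worth 0.75 × 64.5975 = 48.448125 now. The landlord offers 48.448125 and keeps 80 − 48.448125 = 31.551875.
So by rejecting in round 1, the landlord gets 31.551875 next round, worth 0.61 × 31.551875 = 19.24664375 now.
Offer 12 < 19.24664375, so the landlord rejects.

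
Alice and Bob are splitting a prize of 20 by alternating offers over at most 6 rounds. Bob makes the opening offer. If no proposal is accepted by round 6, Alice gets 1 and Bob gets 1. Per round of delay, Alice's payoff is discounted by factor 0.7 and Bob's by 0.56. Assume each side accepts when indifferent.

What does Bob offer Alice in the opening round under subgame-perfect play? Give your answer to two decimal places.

10.62

Round 6 (Alice proposes): Bob gets 1 if talks fail, so Alice offers 1 and keeps 19.
Round 5 (Bob proposes): Alice can get 19 next round, worth 0.7 × 19 = 13.3 now. Bob offers 13.3 and keeps 20 − 13.3 = 6.7.
Round 4 (Alice proposes): Bob can get 6.7 next round, worth 0.56 × 6.7 = 3.752 now. Alice offers 3.752 and keeps 20 − 3.752 = 16.248.
Round 3 (Bob proposes): Alice can get 16.248 next round, worth 0.7 × 16.248 = 11.3736 now. Bob offers 11.3736 and keeps 20 − 11.3736 = 8.6264.
Round 2 (Alice proposes): Bob can get 8.6264 next round, worth 0.56 × 8.6264 = 4.830784 now; Alice offers that and keeps 15.169216.
Round 1 (Bob proposes): Alice can get 15.169216 next round, worth 0.7 × 15.169216 = 10.6184512 now, so Bob offers 10.6184512, keeping 9.3815488.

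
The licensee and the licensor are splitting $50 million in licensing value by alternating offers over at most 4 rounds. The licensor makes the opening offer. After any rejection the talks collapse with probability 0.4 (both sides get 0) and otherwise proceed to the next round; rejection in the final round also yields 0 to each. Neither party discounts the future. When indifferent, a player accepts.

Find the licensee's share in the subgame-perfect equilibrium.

Round 4 (the licensee proposes): rejection yields 0 for the licensor; the licensee offers 0 and keeps 50.
Round 3 (the licensor proposes): rejecting gives the licensee an expected 0.6 × 50 = 30, so the licensor offers 30, keeping 20.
Round 2 (the licensee proposes): rejecting gives the licensor an expected 0.6 × 20 = 12. The licensee offers 12 and keeps 50 − 12 = 38.
Round 1 (the licensor proposes): rejecting gives the licensee an expected 0.6 × 38 = 22.8; the licensor offers that and keeps 27.2.

22.8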